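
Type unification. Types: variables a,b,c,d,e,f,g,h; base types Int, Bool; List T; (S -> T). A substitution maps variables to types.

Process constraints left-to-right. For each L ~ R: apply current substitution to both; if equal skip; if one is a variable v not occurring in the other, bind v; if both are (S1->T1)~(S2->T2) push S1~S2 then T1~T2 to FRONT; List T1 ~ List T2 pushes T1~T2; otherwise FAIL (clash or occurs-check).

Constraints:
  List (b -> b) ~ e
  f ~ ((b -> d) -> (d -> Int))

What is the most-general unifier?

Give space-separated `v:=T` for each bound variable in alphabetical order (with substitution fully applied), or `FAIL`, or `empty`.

Answer: e:=List (b -> b) f:=((b -> d) -> (d -> Int))

Derivation:
step 1: unify List (b -> b) ~ e  [subst: {-} | 1 pending]
  bind e := List (b -> b)
step 2: unify f ~ ((b -> d) -> (d -> Int))  [subst: {e:=List (b -> b)} | 0 pending]
  bind f := ((b -> d) -> (d -> Int))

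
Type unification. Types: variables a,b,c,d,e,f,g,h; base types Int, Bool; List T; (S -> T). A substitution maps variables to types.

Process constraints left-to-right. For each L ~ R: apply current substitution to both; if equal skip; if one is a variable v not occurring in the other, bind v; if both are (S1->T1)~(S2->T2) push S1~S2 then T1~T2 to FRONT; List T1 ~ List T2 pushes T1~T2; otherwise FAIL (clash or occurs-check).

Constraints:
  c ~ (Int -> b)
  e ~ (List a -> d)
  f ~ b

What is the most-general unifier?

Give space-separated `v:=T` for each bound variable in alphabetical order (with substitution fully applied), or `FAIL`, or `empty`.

step 1: unify c ~ (Int -> b)  [subst: {-} | 2 pending]
  bind c := (Int -> b)
step 2: unify e ~ (List a -> d)  [subst: {c:=(Int -> b)} | 1 pending]
  bind e := (List a -> d)
step 3: unify f ~ b  [subst: {c:=(Int -> b), e:=(List a -> d)} | 0 pending]
  bind f := b

Answer: c:=(Int -> b) e:=(List a -> d) f:=b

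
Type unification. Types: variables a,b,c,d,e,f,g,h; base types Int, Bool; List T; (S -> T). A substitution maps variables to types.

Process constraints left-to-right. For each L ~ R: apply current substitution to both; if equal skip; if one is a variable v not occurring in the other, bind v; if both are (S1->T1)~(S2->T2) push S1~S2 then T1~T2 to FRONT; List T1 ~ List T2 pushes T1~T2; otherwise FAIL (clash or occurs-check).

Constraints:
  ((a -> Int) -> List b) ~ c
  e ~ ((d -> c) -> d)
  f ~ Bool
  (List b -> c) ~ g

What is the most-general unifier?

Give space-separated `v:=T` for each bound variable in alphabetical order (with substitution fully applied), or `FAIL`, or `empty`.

step 1: unify ((a -> Int) -> List b) ~ c  [subst: {-} | 3 pending]
  bind c := ((a -> Int) -> List b)
step 2: unify e ~ ((d -> ((a -> Int) -> List b)) -> d)  [subst: {c:=((a -> Int) -> List b)} | 2 pending]
  bind e := ((d -> ((a -> Int) -> List b)) -> d)
step 3: unify f ~ Bool  [subst: {c:=((a -> Int) -> List b), e:=((d -> ((a -> Int) -> List b)) -> d)} | 1 pending]
  bind f := Bool
step 4: unify (List b -> ((a -> Int) -> List b)) ~ g  [subst: {c:=((a -> Int) -> List b), e:=((d -> ((a -> Int) -> List b)) -> d), f:=Bool} | 0 pending]
  bind g := (List b -> ((a -> Int) -> List b))

Answer: c:=((a -> Int) -> List b) e:=((d -> ((a -> Int) -> List b)) -> d) f:=Bool g:=(List b -> ((a -> Int) -> List b))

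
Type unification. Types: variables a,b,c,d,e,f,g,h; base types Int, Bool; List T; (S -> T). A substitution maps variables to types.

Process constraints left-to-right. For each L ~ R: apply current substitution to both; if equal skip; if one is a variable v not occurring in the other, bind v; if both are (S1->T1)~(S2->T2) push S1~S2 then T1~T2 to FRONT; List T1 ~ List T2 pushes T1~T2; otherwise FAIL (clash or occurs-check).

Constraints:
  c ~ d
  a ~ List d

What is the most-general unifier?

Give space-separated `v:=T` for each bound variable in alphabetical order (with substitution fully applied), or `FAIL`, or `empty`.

Answer: a:=List d c:=d

Derivation:
step 1: unify c ~ d  [subst: {-} | 1 pending]
  bind c := d
step 2: unify a ~ List d  [subst: {c:=d} | 0 pending]
  bind a := List d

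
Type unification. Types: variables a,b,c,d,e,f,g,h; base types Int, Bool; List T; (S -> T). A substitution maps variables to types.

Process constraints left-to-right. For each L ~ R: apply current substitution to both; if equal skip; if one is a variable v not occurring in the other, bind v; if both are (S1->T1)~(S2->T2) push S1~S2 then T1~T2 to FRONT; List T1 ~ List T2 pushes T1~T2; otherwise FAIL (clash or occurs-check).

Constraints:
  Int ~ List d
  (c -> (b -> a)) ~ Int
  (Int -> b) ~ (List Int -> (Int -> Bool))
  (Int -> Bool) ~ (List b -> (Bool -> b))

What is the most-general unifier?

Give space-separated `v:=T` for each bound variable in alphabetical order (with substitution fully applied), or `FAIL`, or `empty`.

Answer: FAIL

Derivation:
step 1: unify Int ~ List d  [subst: {-} | 3 pending]
  clash: Int vs List d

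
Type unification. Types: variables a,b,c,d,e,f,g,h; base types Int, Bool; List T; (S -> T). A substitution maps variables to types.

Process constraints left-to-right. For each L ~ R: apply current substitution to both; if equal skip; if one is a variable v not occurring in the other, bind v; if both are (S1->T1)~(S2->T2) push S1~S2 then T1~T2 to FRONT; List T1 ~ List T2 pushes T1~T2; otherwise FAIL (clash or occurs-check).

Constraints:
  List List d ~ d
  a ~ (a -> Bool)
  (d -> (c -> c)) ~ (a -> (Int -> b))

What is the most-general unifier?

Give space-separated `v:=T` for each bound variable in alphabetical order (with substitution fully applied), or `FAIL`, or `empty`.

Answer: FAIL

Derivation:
step 1: unify List List d ~ d  [subst: {-} | 2 pending]
  occurs-check fail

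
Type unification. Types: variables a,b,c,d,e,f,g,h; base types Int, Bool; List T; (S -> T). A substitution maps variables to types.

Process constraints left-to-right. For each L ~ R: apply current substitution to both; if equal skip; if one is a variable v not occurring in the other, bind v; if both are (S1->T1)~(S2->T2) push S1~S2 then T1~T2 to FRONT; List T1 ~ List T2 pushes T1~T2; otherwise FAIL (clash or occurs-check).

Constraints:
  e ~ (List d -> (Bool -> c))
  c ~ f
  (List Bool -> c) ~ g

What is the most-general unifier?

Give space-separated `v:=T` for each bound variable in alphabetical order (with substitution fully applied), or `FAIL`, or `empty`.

Answer: c:=f e:=(List d -> (Bool -> f)) g:=(List Bool -> f)

Derivation:
step 1: unify e ~ (List d -> (Bool -> c))  [subst: {-} | 2 pending]
  bind e := (List d -> (Bool -> c))
step 2: unify c ~ f  [subst: {e:=(List d -> (Bool -> c))} | 1 pending]
  bind c := f
step 3: unify (List Bool -> f) ~ g  [subst: {e:=(List d -> (Bool -> c)), c:=f} | 0 pending]
  bind g := (List Bool -> f)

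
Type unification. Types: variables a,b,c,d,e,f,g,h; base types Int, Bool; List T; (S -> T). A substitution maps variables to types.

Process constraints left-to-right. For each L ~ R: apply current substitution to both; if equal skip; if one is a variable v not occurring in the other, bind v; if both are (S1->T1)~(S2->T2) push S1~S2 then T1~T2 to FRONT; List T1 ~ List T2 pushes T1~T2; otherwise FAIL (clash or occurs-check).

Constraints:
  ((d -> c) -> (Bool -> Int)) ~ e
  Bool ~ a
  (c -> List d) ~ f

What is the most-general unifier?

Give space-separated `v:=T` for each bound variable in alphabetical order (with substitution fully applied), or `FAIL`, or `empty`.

Answer: a:=Bool e:=((d -> c) -> (Bool -> Int)) f:=(c -> List d)

Derivation:
step 1: unify ((d -> c) -> (Bool -> Int)) ~ e  [subst: {-} | 2 pending]
  bind e := ((d -> c) -> (Bool -> Int))
step 2: unify Bool ~ a  [subst: {e:=((d -> c) -> (Bool -> Int))} | 1 pending]
  bind a := Bool
step 3: unify (c -> List d) ~ f  [subst: {e:=((d -> c) -> (Bool -> Int)), a:=Bool} | 0 pending]
  bind f := (c -> List d)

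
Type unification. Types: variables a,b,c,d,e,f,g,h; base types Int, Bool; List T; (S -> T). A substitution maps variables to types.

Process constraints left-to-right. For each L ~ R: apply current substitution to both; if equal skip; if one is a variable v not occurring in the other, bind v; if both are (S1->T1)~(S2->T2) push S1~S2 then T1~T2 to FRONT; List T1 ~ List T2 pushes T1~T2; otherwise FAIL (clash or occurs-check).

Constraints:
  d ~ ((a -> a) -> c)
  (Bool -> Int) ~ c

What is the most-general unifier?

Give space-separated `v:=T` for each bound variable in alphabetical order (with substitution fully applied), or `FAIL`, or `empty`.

step 1: unify d ~ ((a -> a) -> c)  [subst: {-} | 1 pending]
  bind d := ((a -> a) -> c)
step 2: unify (Bool -> Int) ~ c  [subst: {d:=((a -> a) -> c)} | 0 pending]
  bind c := (Bool -> Int)

Answer: c:=(Bool -> Int) d:=((a -> a) -> (Bool -> Int))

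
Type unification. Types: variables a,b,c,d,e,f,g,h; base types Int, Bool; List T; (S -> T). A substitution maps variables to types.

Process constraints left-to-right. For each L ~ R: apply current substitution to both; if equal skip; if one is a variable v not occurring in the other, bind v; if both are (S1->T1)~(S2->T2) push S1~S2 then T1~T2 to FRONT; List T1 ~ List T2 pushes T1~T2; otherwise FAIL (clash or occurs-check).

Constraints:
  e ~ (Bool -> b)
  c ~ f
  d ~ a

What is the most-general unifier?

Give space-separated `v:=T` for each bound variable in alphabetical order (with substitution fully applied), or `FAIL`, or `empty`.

step 1: unify e ~ (Bool -> b)  [subst: {-} | 2 pending]
  bind e := (Bool -> b)
step 2: unify c ~ f  [subst: {e:=(Bool -> b)} | 1 pending]
  bind c := f
step 3: unify d ~ a  [subst: {e:=(Bool -> b), c:=f} | 0 pending]
  bind d := a

Answer: c:=f d:=a e:=(Bool -> b)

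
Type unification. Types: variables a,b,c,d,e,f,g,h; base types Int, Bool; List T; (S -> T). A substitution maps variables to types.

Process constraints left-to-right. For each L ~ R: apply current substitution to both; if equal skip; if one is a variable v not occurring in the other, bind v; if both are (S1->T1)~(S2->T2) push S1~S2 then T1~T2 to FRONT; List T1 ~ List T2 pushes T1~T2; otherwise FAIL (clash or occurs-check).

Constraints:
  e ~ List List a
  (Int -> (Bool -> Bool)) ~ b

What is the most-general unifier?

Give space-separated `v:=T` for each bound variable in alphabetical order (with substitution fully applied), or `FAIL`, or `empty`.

step 1: unify e ~ List List a  [subst: {-} | 1 pending]
  bind e := List List a
step 2: unify (Int -> (Bool -> Bool)) ~ b  [subst: {e:=List List a} | 0 pending]
  bind b := (Int -> (Bool -> Bool))

Answer: b:=(Int -> (Bool -> Bool)) e:=List List a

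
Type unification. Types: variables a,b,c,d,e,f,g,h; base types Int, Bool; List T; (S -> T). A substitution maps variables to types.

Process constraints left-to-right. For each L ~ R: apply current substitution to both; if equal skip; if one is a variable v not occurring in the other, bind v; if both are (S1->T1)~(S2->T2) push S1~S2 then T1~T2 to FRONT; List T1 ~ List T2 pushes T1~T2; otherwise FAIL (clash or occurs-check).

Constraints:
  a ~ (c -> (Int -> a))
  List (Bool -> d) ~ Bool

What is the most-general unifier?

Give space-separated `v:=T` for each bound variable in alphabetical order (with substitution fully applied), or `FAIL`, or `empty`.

step 1: unify a ~ (c -> (Int -> a))  [subst: {-} | 1 pending]
  occurs-check fail: a in (c -> (Int -> a))

Answer: FAIL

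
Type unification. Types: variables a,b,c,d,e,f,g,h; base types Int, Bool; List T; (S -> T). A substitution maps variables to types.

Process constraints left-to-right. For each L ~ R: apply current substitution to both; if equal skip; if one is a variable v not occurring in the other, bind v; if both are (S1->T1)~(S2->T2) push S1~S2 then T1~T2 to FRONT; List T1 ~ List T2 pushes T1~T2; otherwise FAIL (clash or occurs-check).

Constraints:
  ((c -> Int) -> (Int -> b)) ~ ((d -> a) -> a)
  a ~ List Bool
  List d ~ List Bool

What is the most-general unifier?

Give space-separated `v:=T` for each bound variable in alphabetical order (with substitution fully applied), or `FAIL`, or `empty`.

Answer: FAIL

Derivation:
step 1: unify ((c -> Int) -> (Int -> b)) ~ ((d -> a) -> a)  [subst: {-} | 2 pending]
  -> decompose arrow: push (c -> Int)~(d -> a), (Int -> b)~a
step 2: unify (c -> Int) ~ (d -> a)  [subst: {-} | 3 pending]
  -> decompose arrow: push c~d, Int~a
step 3: unify c ~ d  [subst: {-} | 4 pending]
  bind c := d
step 4: unify Int ~ a  [subst: {c:=d} | 3 pending]
  bind a := Int
step 5: unify (Int -> b) ~ Int  [subst: {c:=d, a:=Int} | 2 pending]
  clash: (Int -> b) vs Int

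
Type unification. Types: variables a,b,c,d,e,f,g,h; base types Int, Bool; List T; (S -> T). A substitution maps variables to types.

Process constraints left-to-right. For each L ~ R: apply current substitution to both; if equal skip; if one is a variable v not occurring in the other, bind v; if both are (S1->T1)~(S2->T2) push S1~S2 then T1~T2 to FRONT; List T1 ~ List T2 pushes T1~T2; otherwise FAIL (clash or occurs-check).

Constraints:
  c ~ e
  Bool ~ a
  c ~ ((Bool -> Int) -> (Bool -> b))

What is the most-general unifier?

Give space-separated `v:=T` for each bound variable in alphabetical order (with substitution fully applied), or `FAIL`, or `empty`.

Answer: a:=Bool c:=((Bool -> Int) -> (Bool -> b)) e:=((Bool -> Int) -> (Bool -> b))

Derivation:
step 1: unify c ~ e  [subst: {-} | 2 pending]
  bind c := e
step 2: unify Bool ~ a  [subst: {c:=e} | 1 pending]
  bind a := Bool
step 3: unify e ~ ((Bool -> Int) -> (Bool -> b))  [subst: {c:=e, a:=Bool} | 0 pending]
  bind e := ((Bool -> Int) -> (Bool -> b))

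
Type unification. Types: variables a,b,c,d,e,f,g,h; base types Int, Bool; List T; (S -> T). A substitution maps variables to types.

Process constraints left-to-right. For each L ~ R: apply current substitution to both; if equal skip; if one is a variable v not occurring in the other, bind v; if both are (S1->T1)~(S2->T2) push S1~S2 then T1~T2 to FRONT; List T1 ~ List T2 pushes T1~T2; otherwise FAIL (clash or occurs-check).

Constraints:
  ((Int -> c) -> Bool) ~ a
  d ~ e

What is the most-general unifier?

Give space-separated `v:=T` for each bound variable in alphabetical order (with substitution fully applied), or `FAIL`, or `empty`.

Answer: a:=((Int -> c) -> Bool) d:=e

Derivation:
step 1: unify ((Int -> c) -> Bool) ~ a  [subst: {-} | 1 pending]
  bind a := ((Int -> c) -> Bool)
step 2: unify d ~ e  [subst: {a:=((Int -> c) -> Bool)} | 0 pending]
  bind d := e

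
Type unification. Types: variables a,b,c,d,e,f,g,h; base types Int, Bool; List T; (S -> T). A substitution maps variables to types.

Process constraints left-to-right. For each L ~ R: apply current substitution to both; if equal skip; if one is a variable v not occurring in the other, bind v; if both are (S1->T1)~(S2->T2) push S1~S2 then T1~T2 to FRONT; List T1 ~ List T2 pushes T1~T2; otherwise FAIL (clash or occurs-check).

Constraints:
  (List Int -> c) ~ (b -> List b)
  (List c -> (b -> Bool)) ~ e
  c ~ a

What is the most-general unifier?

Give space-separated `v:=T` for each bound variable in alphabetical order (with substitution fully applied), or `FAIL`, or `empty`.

step 1: unify (List Int -> c) ~ (b -> List b)  [subst: {-} | 2 pending]
  -> decompose arrow: push List Int~b, c~List b
step 2: unify List Int ~ b  [subst: {-} | 3 pending]
  bind b := List Int
step 3: unify c ~ List List Int  [subst: {b:=List Int} | 2 pending]
  bind c := List List Int
step 4: unify (List List List Int -> (List Int -> Bool)) ~ e  [subst: {b:=List Int, c:=List List Int} | 1 pending]
  bind e := (List List List Int -> (List Int -> Bool))
step 5: unify List List Int ~ a  [subst: {b:=List Int, c:=List List Int, e:=(List List List Int -> (List Int -> Bool))} | 0 pending]
  bind a := List List Int

Answer: a:=List List Int b:=List Int c:=List List Int e:=(List List List Int -> (List Int -> Bool))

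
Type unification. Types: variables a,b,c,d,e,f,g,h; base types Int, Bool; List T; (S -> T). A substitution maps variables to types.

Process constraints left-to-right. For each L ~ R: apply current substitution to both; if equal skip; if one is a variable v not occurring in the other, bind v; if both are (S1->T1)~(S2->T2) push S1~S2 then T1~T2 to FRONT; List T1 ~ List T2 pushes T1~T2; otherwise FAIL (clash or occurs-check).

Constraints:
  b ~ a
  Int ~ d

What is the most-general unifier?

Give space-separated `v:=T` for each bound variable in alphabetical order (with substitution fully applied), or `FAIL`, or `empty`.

Answer: b:=a d:=Int

Derivation:
step 1: unify b ~ a  [subst: {-} | 1 pending]
  bind b := a
step 2: unify Int ~ d  [subst: {b:=a} | 0 pending]
  bind d := Int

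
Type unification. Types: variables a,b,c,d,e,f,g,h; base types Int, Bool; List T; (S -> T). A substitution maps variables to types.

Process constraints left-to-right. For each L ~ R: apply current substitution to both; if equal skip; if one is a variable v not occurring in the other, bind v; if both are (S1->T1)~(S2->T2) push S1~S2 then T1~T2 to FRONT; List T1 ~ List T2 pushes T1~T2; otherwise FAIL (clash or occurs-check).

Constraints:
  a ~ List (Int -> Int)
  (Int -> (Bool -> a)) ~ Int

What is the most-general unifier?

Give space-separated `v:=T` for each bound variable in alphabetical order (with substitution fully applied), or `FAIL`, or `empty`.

step 1: unify a ~ List (Int -> Int)  [subst: {-} | 1 pending]
  bind a := List (Int -> Int)
step 2: unify (Int -> (Bool -> List (Int -> Int))) ~ Int  [subst: {a:=List (Int -> Int)} | 0 pending]
  clash: (Int -> (Bool -> List (Int -> Int))) vs Int

Answer: FAIL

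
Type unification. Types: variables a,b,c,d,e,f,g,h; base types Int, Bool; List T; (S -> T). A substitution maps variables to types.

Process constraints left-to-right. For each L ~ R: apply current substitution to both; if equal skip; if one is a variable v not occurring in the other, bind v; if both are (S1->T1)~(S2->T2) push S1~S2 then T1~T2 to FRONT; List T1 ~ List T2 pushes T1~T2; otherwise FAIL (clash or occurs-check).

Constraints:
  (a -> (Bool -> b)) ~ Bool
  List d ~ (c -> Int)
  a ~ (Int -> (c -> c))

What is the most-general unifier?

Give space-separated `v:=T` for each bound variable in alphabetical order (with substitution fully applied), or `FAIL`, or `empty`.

step 1: unify (a -> (Bool -> b)) ~ Bool  [subst: {-} | 2 pending]
  clash: (a -> (Bool -> b)) vs Bool

Answer: FAIL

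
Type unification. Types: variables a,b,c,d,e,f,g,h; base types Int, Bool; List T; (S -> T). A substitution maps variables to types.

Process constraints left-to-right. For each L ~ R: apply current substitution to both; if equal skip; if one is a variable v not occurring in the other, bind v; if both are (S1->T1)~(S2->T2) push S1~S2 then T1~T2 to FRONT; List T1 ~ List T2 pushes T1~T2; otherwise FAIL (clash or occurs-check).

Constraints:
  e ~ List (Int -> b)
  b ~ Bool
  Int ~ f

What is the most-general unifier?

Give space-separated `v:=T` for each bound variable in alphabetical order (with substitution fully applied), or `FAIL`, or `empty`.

step 1: unify e ~ List (Int -> b)  [subst: {-} | 2 pending]
  bind e := List (Int -> b)
step 2: unify b ~ Bool  [subst: {e:=List (Int -> b)} | 1 pending]
  bind b := Bool
step 3: unify Int ~ f  [subst: {e:=List (Int -> b), b:=Bool} | 0 pending]
  bind f := Int

Answer: b:=Bool e:=List (Int -> Bool) f:=Int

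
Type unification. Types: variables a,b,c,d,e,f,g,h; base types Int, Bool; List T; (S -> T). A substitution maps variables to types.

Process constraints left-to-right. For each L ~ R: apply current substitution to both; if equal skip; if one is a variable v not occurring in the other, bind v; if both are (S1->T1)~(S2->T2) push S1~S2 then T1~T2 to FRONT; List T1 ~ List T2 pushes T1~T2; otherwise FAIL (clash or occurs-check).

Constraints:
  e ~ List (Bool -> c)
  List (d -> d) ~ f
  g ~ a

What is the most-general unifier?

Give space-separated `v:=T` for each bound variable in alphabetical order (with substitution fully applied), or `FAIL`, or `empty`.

step 1: unify e ~ List (Bool -> c)  [subst: {-} | 2 pending]
  bind e := List (Bool -> c)
step 2: unify List (d -> d) ~ f  [subst: {e:=List (Bool -> c)} | 1 pending]
  bind f := List (d -> d)
step 3: unify g ~ a  [subst: {e:=List (Bool -> c), f:=List (d -> d)} | 0 pending]
  bind g := a

Answer: e:=List (Bool -> c) f:=List (d -> d) g:=a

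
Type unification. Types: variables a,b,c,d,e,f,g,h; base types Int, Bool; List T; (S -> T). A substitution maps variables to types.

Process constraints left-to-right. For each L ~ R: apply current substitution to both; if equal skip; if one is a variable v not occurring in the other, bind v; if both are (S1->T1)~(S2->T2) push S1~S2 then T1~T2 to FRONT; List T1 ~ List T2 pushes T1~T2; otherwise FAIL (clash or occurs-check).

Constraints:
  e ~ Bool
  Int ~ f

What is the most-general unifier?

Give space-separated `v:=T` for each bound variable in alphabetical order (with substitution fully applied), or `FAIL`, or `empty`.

step 1: unify e ~ Bool  [subst: {-} | 1 pending]
  bind e := Bool
step 2: unify Int ~ f  [subst: {e:=Bool} | 0 pending]
  bind f := Int

Answer: e:=Bool f:=Int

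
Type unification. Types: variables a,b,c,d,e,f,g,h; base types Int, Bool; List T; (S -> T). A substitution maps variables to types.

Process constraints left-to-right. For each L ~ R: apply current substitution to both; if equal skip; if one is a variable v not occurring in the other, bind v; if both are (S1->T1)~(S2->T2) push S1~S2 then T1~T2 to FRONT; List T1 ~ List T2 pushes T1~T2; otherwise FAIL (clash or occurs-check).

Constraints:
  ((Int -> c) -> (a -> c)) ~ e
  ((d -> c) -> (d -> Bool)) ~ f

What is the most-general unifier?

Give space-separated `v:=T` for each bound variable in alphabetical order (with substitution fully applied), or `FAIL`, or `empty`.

step 1: unify ((Int -> c) -> (a -> c)) ~ e  [subst: {-} | 1 pending]
  bind e := ((Int -> c) -> (a -> c))
step 2: unify ((d -> c) -> (d -> Bool)) ~ f  [subst: {e:=((Int -> c) -> (a -> c))} | 0 pending]
  bind f := ((d -> c) -> (d -> Bool))

Answer: e:=((Int -> c) -> (a -> c)) f:=((d -> c) -> (d -> Bool))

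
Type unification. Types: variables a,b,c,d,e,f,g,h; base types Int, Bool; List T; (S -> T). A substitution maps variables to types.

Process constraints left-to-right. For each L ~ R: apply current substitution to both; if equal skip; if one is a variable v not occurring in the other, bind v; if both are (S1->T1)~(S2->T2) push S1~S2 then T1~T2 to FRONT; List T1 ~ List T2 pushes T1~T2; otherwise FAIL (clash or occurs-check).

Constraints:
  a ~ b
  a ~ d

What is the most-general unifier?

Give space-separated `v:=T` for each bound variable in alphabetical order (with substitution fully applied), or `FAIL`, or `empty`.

Answer: a:=d b:=d

Derivation:
step 1: unify a ~ b  [subst: {-} | 1 pending]
  bind a := b
step 2: unify b ~ d  [subst: {a:=b} | 0 pending]
  bind b := d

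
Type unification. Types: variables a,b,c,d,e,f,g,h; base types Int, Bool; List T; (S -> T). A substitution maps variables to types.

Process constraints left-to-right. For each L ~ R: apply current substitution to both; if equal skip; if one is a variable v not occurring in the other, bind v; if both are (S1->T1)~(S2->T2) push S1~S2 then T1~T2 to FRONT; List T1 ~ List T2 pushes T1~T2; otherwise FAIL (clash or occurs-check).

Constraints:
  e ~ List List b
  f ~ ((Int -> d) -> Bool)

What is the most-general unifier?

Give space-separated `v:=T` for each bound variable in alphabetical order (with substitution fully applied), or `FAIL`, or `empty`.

step 1: unify e ~ List List b  [subst: {-} | 1 pending]
  bind e := List List b
step 2: unify f ~ ((Int -> d) -> Bool)  [subst: {e:=List List b} | 0 pending]
  bind f := ((Int -> d) -> Bool)

Answer: e:=List List b f:=((Int -> d) -> Bool)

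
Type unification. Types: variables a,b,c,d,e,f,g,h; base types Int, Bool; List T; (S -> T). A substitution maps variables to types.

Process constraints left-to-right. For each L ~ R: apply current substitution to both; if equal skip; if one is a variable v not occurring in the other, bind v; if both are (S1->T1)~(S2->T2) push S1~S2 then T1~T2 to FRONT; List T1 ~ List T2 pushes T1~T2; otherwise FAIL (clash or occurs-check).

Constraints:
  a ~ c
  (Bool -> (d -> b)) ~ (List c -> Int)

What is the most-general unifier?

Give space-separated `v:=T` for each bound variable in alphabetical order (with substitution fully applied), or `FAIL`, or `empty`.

Answer: FAIL

Derivation:
step 1: unify a ~ c  [subst: {-} | 1 pending]
  bind a := c
step 2: unify (Bool -> (d -> b)) ~ (List c -> Int)  [subst: {a:=c} | 0 pending]
  -> decompose arrow: push Bool~List c, (d -> b)~Int
step 3: unify Bool ~ List c  [subst: {a:=c} | 1 pending]
  clash: Bool vs List c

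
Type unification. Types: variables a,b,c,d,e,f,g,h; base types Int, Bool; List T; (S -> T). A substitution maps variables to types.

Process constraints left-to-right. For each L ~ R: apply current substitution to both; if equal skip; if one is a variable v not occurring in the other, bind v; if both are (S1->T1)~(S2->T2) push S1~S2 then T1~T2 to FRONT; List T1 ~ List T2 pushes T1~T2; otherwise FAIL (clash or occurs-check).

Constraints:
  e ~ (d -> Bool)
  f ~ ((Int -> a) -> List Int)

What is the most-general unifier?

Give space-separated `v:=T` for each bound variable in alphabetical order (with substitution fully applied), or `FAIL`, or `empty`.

step 1: unify e ~ (d -> Bool)  [subst: {-} | 1 pending]
  bind e := (d -> Bool)
step 2: unify f ~ ((Int -> a) -> List Int)  [subst: {e:=(d -> Bool)} | 0 pending]
  bind f := ((Int -> a) -> List Int)

Answer: e:=(d -> Bool) f:=((Int -> a) -> List Int)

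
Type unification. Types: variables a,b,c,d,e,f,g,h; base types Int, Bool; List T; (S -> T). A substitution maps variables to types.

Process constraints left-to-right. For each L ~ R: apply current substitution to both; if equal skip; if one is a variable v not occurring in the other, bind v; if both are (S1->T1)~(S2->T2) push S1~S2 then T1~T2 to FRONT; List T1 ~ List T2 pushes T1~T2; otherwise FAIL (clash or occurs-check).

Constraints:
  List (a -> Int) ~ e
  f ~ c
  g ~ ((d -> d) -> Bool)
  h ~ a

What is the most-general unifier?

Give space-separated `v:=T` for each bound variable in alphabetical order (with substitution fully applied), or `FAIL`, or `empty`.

step 1: unify List (a -> Int) ~ e  [subst: {-} | 3 pending]
  bind e := List (a -> Int)
step 2: unify f ~ c  [subst: {e:=List (a -> Int)} | 2 pending]
  bind f := c
step 3: unify g ~ ((d -> d) -> Bool)  [subst: {e:=List (a -> Int), f:=c} | 1 pending]
  bind g := ((d -> d) -> Bool)
step 4: unify h ~ a  [subst: {e:=List (a -> Int), f:=c, g:=((d -> d) -> Bool)} | 0 pending]
  bind h := a

Answer: e:=List (a -> Int) f:=c g:=((d -> d) -> Bool) h:=a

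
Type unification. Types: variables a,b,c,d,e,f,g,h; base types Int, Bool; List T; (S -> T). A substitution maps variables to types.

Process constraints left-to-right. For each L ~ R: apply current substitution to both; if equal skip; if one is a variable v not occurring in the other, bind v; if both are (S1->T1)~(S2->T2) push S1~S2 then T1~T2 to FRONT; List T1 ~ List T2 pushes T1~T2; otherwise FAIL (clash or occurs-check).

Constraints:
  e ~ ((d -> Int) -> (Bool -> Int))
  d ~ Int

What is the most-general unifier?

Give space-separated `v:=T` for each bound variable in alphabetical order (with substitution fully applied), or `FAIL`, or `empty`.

step 1: unify e ~ ((d -> Int) -> (Bool -> Int))  [subst: {-} | 1 pending]
  bind e := ((d -> Int) -> (Bool -> Int))
step 2: unify d ~ Int  [subst: {e:=((d -> Int) -> (Bool -> Int))} | 0 pending]
  bind d := Int

Answer: d:=Int e:=((Int -> Int) -> (Bool -> Int))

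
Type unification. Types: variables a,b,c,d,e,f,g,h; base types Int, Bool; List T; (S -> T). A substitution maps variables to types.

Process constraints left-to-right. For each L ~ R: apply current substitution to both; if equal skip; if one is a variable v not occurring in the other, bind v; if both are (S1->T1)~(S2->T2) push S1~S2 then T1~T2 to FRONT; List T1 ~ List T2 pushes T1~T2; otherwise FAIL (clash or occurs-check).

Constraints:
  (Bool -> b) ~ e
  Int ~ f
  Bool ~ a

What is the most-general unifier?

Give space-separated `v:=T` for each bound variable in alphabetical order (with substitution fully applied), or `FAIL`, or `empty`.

Answer: a:=Bool e:=(Bool -> b) f:=Int

Derivation:
step 1: unify (Bool -> b) ~ e  [subst: {-} | 2 pending]
  bind e := (Bool -> b)
step 2: unify Int ~ f  [subst: {e:=(Bool -> b)} | 1 pending]
  bind f := Int
step 3: unify Bool ~ a  [subst: {e:=(Bool -> b), f:=Int} | 0 pending]
  bind a := Bool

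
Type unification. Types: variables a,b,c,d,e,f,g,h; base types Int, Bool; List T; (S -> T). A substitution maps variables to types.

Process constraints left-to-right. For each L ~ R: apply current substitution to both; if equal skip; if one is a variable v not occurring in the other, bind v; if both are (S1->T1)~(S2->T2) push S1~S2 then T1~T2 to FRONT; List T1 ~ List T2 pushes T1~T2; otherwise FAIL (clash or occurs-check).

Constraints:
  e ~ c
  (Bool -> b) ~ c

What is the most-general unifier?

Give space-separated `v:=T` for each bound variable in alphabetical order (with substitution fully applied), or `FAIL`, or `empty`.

step 1: unify e ~ c  [subst: {-} | 1 pending]
  bind e := c
step 2: unify (Bool -> b) ~ c  [subst: {e:=c} | 0 pending]
  bind c := (Bool -> b)

Answer: c:=(Bool -> b) e:=(Bool -> b)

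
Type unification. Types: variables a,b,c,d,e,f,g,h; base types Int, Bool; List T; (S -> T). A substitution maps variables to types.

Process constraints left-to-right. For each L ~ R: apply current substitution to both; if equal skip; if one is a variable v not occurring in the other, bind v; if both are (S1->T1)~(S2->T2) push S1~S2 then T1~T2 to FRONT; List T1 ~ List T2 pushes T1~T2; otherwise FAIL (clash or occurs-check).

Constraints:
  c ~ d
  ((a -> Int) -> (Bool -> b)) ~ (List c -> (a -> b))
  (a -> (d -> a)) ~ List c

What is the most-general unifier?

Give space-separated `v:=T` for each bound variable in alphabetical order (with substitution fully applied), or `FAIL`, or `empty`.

step 1: unify c ~ d  [subst: {-} | 2 pending]
  bind c := d
step 2: unify ((a -> Int) -> (Bool -> b)) ~ (List d -> (a -> b))  [subst: {c:=d} | 1 pending]
  -> decompose arrow: push (a -> Int)~List d, (Bool -> b)~(a -> b)
step 3: unify (a -> Int) ~ List d  [subst: {c:=d} | 2 pending]
  clash: (a -> Int) vs List d

Answer: FAIL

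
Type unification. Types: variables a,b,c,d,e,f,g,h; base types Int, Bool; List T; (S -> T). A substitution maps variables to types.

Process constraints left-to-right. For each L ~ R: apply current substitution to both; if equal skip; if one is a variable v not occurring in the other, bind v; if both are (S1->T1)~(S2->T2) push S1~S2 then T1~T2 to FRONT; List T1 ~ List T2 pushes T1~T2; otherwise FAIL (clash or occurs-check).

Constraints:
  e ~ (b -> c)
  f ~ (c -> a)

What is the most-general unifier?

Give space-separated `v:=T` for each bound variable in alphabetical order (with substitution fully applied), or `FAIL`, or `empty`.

step 1: unify e ~ (b -> c)  [subst: {-} | 1 pending]
  bind e := (b -> c)
step 2: unify f ~ (c -> a)  [subst: {e:=(b -> c)} | 0 pending]
  bind f := (c -> a)

Answer: e:=(b -> c) f:=(c -> a)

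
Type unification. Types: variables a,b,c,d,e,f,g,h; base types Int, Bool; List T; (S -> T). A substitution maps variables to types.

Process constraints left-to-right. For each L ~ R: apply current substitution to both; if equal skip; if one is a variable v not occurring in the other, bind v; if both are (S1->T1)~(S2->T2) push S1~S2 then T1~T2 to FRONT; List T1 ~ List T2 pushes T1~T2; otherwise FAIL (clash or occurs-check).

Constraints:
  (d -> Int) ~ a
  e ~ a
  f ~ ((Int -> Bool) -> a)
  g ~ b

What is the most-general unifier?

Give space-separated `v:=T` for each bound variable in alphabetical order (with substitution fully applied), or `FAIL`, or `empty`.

step 1: unify (d -> Int) ~ a  [subst: {-} | 3 pending]
  bind a := (d -> Int)
step 2: unify e ~ (d -> Int)  [subst: {a:=(d -> Int)} | 2 pending]
  bind e := (d -> Int)
step 3: unify f ~ ((Int -> Bool) -> (d -> Int))  [subst: {a:=(d -> Int), e:=(d -> Int)} | 1 pending]
  bind f := ((Int -> Bool) -> (d -> Int))
step 4: unify g ~ b  [subst: {a:=(d -> Int), e:=(d -> Int), f:=((Int -> Bool) -> (d -> Int))} | 0 pending]
  bind g := b

Answer: a:=(d -> Int) e:=(d -> Int) f:=((Int -> Bool) -> (d -> Int)) g:=b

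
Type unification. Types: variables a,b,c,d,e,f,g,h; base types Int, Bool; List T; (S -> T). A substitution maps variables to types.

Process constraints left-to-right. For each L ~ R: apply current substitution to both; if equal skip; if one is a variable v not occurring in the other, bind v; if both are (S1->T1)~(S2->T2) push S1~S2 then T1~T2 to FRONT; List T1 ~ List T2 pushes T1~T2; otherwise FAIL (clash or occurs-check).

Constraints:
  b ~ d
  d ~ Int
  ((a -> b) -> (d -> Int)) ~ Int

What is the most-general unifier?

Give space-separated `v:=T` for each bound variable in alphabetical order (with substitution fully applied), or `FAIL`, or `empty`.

step 1: unify b ~ d  [subst: {-} | 2 pending]
  bind b := d
step 2: unify d ~ Int  [subst: {b:=d} | 1 pending]
  bind d := Int
step 3: unify ((a -> Int) -> (Int -> Int)) ~ Int  [subst: {b:=d, d:=Int} | 0 pending]
  clash: ((a -> Int) -> (Int -> Int)) vs Int

Answer: FAIL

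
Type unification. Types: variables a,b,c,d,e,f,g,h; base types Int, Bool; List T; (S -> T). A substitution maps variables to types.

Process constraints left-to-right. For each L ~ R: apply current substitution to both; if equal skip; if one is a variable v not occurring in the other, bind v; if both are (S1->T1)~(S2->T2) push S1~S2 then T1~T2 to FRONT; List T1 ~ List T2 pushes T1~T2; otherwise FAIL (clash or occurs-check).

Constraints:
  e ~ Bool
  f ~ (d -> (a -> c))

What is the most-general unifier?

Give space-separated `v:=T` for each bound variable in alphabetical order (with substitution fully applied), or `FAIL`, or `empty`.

Answer: e:=Bool f:=(d -> (a -> c))

Derivation:
step 1: unify e ~ Bool  [subst: {-} | 1 pending]
  bind e := Bool
step 2: unify f ~ (d -> (a -> c))  [subst: {e:=Bool} | 0 pending]
  bind f := (d -> (a -> c))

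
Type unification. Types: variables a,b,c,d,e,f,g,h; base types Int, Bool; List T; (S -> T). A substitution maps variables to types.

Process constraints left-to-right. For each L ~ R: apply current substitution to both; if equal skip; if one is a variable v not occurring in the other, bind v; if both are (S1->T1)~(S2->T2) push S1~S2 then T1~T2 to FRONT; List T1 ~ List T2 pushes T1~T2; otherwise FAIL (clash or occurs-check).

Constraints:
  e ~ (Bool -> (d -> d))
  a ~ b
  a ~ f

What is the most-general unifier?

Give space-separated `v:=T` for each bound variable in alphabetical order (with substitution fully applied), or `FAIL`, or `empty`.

Answer: a:=f b:=f e:=(Bool -> (d -> d))

Derivation:
step 1: unify e ~ (Bool -> (d -> d))  [subst: {-} | 2 pending]
  bind e := (Bool -> (d -> d))
step 2: unify a ~ b  [subst: {e:=(Bool -> (d -> d))} | 1 pending]
  bind a := b
step 3: unify b ~ f  [subst: {e:=(Bool -> (d -> d)), a:=b} | 0 pending]
  bind b := f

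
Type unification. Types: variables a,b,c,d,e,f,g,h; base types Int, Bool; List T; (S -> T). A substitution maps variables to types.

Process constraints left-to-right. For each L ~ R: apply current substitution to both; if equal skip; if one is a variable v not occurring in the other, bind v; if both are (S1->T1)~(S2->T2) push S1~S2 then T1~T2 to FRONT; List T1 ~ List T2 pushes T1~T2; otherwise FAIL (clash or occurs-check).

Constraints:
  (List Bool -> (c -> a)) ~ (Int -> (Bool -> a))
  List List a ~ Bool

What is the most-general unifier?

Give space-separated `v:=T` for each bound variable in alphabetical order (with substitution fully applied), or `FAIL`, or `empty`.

step 1: unify (List Bool -> (c -> a)) ~ (Int -> (Bool -> a))  [subst: {-} | 1 pending]
  -> decompose arrow: push List Bool~Int, (c -> a)~(Bool -> a)
step 2: unify List Bool ~ Int  [subst: {-} | 2 pending]
  clash: List Bool vs Int

Answer: FAIL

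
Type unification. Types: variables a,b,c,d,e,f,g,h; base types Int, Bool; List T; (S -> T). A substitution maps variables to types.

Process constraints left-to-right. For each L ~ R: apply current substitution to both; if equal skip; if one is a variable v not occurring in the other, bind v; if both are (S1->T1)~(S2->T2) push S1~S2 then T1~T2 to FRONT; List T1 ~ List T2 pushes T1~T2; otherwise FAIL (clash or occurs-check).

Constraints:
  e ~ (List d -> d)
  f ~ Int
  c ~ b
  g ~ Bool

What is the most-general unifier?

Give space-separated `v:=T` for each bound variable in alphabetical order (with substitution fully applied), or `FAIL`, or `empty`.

step 1: unify e ~ (List d -> d)  [subst: {-} | 3 pending]
  bind e := (List d -> d)
step 2: unify f ~ Int  [subst: {e:=(List d -> d)} | 2 pending]
  bind f := Int
step 3: unify c ~ b  [subst: {e:=(List d -> d), f:=Int} | 1 pending]
  bind c := b
step 4: unify g ~ Bool  [subst: {e:=(List d -> d), f:=Int, c:=b} | 0 pending]
  bind g := Bool

Answer: c:=b e:=(List d -> d) f:=Int g:=Bool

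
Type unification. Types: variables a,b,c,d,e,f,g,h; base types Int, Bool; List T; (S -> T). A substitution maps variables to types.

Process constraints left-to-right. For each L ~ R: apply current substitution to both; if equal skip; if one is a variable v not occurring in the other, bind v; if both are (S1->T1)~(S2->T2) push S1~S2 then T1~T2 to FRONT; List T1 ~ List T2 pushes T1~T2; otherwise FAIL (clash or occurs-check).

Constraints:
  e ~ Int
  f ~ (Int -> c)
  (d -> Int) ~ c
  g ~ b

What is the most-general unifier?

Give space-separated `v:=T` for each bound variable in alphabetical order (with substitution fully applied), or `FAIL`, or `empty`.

Answer: c:=(d -> Int) e:=Int f:=(Int -> (d -> Int)) g:=b

Derivation:
step 1: unify e ~ Int  [subst: {-} | 3 pending]
  bind e := Int
step 2: unify f ~ (Int -> c)  [subst: {e:=Int} | 2 pending]
  bind f := (Int -> c)
step 3: unify (d -> Int) ~ c  [subst: {e:=Int, f:=(Int -> c)} | 1 pending]
  bind c := (d -> Int)
step 4: unify g ~ b  [subst: {e:=Int, f:=(Int -> c), c:=(d -> Int)} | 0 pending]
  bind g := b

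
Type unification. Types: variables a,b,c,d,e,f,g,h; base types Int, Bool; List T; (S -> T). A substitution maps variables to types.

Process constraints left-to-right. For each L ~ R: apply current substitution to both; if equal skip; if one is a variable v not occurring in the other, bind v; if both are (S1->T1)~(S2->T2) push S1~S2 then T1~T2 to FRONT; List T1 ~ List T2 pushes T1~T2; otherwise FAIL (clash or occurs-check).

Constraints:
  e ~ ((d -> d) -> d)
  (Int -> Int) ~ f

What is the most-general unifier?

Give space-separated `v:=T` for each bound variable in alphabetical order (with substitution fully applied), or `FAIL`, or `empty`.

Answer: e:=((d -> d) -> d) f:=(Int -> Int)

Derivation:
step 1: unify e ~ ((d -> d) -> d)  [subst: {-} | 1 pending]
  bind e := ((d -> d) -> d)
step 2: unify (Int -> Int) ~ f  [subst: {e:=((d -> d) -> d)} | 0 pending]
  bind f := (Int -> Int)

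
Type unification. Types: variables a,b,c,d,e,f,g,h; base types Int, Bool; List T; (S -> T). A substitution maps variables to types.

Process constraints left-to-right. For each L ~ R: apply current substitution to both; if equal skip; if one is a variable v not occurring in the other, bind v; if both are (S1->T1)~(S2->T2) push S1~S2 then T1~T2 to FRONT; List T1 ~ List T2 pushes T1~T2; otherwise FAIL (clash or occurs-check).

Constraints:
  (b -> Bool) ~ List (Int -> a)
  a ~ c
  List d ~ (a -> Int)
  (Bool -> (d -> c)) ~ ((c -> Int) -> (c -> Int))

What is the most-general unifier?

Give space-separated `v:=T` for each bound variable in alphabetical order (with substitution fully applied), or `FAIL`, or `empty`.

step 1: unify (b -> Bool) ~ List (Int -> a)  [subst: {-} | 3 pending]
  clash: (b -> Bool) vs List (Int -> a)

Answer: FAIL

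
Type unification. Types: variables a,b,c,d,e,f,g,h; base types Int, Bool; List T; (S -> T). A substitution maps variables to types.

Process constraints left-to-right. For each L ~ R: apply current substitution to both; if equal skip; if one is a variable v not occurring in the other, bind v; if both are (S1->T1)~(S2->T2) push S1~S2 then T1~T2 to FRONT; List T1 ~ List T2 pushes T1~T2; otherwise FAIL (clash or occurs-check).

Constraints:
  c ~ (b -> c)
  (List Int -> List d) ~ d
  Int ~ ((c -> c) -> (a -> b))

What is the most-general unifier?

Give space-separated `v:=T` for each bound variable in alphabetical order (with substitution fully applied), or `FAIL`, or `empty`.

step 1: unify c ~ (b -> c)  [subst: {-} | 2 pending]
  occurs-check fail: c in (b -> c)

Answer: FAIL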